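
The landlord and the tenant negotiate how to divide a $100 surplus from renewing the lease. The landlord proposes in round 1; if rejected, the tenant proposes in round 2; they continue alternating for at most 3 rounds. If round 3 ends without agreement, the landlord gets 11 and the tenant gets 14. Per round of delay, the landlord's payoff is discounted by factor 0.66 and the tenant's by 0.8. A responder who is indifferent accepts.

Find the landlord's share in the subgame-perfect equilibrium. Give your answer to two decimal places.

65.41

Round 3 (the landlord proposes): the tenant gets 14 if talks fail, so the landlord offers 14 and keeps 86.
Round 2 (the tenant proposes): the landlord can get 86 next round, worth 0.66 × 86 = 56.76 now, so the tenant offers 56.76, keeping 43.24.
Round 1 (the landlord proposes): the tenant can get 43.24 next round, worth 0.8 × 43.24 = 34.592 now, so the landlord offers 34.592, keeping 65.408.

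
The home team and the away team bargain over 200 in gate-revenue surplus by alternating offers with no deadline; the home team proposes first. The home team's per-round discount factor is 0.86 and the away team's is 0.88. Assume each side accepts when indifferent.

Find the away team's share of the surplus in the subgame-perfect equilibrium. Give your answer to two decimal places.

When the home team proposes, the away team accepts any offer worth at least 0.88 times what the away team would get by proposing next round; and vice versa.
This gives x = 200 − 0.88y and y = 200 − 0.86x, where x and y are each side's share when it proposes.
Hence (1 − 0.88·0.86)x = 200(1 − 0.88), i.e. 0.2432·x = 24.
x ≈ 98.6842; the away team's share is 200 − x ≈ 101.3158.

101.32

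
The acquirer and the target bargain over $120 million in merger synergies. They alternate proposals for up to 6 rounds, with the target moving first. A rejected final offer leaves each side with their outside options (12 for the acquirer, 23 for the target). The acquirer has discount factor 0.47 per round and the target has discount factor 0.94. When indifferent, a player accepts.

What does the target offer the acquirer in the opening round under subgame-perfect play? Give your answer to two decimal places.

Round 6 (the acquirer proposes): the target gets 23 if talks fail, so the acquirer offers 23 and keeps 97.
Round 5 (the target proposes): the acquirer can get 97 next round, worth 0.47 × 97 = 45.59 now. The target offers 45.59 and keeps 120 − 45.59 = 74.41.
Round 4 (the acquirer proposes): the target can get 74.41 next round, worth 0.94 × 74.41 = 69.9454 now; the acquirer offers that and keeps 50.0546.
Round 3 (the target proposes): the acquirer can get 50.0546 next round, worth 0.47 × 50.0546 = 23.525662 now; the target offers that and keeps 96.474338.
Round 2 (the acquirer proposes): the target can get 96.474338 next round, worth 0.94 × 96.474338 = 90.68587772 now, so the acquirer offers 90.68587772, keeping 29.31412228.
Round 1 (the target proposes): the acquirer can get 29.31412228 next round, worth 0.47 × 29.31412228 = 13.7776374716 now; the target offers that and keeps 106.2223625284.

13.78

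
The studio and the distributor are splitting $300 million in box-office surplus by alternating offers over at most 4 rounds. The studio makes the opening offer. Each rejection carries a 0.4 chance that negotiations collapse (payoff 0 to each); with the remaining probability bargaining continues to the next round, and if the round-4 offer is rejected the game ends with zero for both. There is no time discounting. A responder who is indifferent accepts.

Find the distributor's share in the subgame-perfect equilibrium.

136.8

Round 4 (the distributor proposes): the studio will accept anything ≥ 0, so the distributor offers 0 and keeps 300.
Round 3 (the studio proposes): rejecting gives the distributor an expected 0.6 × 300 = 180; the studio offers that and keeps 120.
Round 2 (the distributor proposes): rejecting gives the studio an expected 0.6 × 120 = 72; the distributor offers that and keeps 228.
Round 1 (the studio proposes): rejecting gives the distributor an expected 0.6 × 228 = 136.8. The studio offers 136.8 and keeps 300 − 136.8 = 163.2.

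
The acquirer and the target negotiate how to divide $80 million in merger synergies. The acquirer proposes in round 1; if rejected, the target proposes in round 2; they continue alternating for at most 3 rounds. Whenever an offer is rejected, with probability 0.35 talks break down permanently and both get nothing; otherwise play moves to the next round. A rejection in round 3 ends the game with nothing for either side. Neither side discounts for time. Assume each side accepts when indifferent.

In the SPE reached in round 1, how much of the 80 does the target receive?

Round 3 (the acquirer proposes): rejection yields 0 for the target; the acquirer offers 0 and keeps 80.
Round 2 (the target proposes): rejecting gives the acquirer an expected 0.65 × 80 = 52. The target offers 52 and keeps 80 − 52 = 28.
Round 1 (the acquirer proposes): rejecting gives the target an expected 0.65 × 28 = 18.2. The acquirer offers 18.2 and keeps 80 − 18.2 = 61.8.

18.2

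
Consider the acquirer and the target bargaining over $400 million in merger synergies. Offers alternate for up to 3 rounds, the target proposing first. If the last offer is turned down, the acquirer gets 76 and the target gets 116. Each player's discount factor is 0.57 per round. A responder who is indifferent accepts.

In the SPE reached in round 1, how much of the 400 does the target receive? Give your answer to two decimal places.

277.27

Round 3 (the target proposes): the acquirer gets 76 if talks fail, so the target offers 76 and keeps 324.
Round 2 (the acquirer proposes): the target can get 324 next round, worth 0.57 × 324 = 184.68 now; the acquirer offers that and keeps 215.32.
Round 1 (the target proposes): the acquirer can get 215.32 next round, worth 0.57 × 215.32 = 122.7324 now, so the target offers 122.7324, keeping 277.2676.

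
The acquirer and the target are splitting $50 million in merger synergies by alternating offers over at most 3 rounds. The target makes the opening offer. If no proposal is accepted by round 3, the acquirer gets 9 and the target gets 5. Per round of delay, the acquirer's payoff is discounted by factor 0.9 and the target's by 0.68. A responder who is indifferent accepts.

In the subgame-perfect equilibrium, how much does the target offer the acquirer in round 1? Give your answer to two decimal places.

19.91

Round 3 (the target proposes): the acquirer gets 9 if talks fail, so the target offers 9 and keeps 41.
Round 2 (the acquirer proposes): the target can get 41 next round, worth 0.68 × 41 = 27.88 now, so the acquirer offers 27.88, keeping 22.12.
Round 1 (the target proposes): the acquirer can get 22.12 next round, worth 0.9 × 22.12 = 19.908 now; the target offers that and keeps 30.092.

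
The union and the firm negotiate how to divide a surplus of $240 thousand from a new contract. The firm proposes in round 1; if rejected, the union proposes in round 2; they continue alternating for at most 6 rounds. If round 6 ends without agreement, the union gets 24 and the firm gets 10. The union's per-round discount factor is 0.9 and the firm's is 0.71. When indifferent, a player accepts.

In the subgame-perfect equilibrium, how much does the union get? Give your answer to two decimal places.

By backward induction:
Round 6 (the union proposes): the firm gets 10 if talks fail, so the union offers 10 and keeps 230.
Round 5 (the firm proposes): the union can get 230 next round, worth 0.9 × 230 = 207 now. The firm offers 207 and keeps 240 − 207 = 33.
Round 4 (the union proposes): the firm can get 33 next round, worth 0.71 × 33 = 23.43 now, so the union offers 23.43, keeping 216.57.
Round 3 (the firm proposes): the union can get 216.57 next round, worth 0.9 × 216.57 = 194.913 now. The firm offers 194.913 and keeps 240 − 194.913 = 45.087.
Round 2 (the union proposes): the firm can get 45.087 next round, worth 0.71 × 45.087 = 32.01177 now; the union offers that and keeps 207.98823.
Round 1 (the firm proposes): the union can get 207.98823 next round, worth 0.9 × 207.98823 = 187.189407 now. The firm offers 187.189407 and keeps 240 − 187.189407 = 52.810593.

187.19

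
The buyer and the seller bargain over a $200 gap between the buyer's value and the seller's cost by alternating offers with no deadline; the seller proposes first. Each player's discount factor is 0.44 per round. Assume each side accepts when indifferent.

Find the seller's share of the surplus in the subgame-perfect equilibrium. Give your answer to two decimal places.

In a stationary SPE each proposer offers the other exactly their discounted continuation value.
If the seller keeps x when proposing and the buyer keeps y when proposing, then x = 200 − 0.44y and y = 200 − 0.44x.
Solving: x = 200(1 − 0.44) / (1 − 0.44·0.44) = 112 / 0.8064 ≈ 138.8889.
The buyer gets 200 − 138.8889 ≈ 61.1111.

138.89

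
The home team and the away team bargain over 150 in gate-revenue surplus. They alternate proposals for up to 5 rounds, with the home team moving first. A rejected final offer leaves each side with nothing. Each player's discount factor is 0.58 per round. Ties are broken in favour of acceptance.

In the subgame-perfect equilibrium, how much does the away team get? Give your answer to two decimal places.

Round 5 (the home team proposes): the away team will accept anything ≥ 0, so the home team offers 0 and keeps 150.
Round 4 (the away team proposes): the home team can get 150 next round, worth 0.58 × 150 = 87 now; the away team offers that and keeps 63.
Round 3 (the home team proposes): the away team can get 63 next round, worth 0.58 × 63 = 36.54 now; the home team offers that and keeps 113.46.
Round 2 (the away team proposes): the home team can get 113.46 next round, worth 0.58 × 113.46 = 65.8068 now; the away team offers that and keeps 84.1932.
Round 1 (the home team proposes): the away team can get 84.1932 next round, worth 0.58 × 84.1932 = 48.832056 now, so the home team offers 48.832056, keeping 101.167944.

48.83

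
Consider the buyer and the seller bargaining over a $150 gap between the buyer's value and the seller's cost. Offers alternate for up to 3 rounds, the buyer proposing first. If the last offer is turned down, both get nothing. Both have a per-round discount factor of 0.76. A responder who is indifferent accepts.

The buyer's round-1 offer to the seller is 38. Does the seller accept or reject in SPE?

Accept

Round 3 (the buyer proposes): rejection yields 0 for the seller; the buyer offers 0 and keeps 150.
Round 2 (the seller proposes): the buyer can get 150 next round, worth 0.76 × 150 = 114 now; the seller offers that and keeps 36.
So by rejecting in round 1, the seller gets 36 next round, worth 0.76 × 36 = 27.36 now.
Offer 38 ≥ 27.36, so the seller accepts.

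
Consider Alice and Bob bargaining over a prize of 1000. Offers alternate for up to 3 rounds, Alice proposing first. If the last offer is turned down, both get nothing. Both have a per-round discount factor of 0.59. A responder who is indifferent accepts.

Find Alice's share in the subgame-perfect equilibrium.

758.1

By backward induction:
Round 3 (Alice proposes): rejection yields 0 for Bob; Alice offers 0 and keeps 1000.
Round 2 (Bob proposes): Alice can get 1000 next round, worth 0.59 × 1000 = 590 now; Bob offers that and keeps 410.
Round 1 (Alice proposes): Bob can get 410 next round, worth 0.59 × 410 = 241.9 now. Alice offers 241.9 and keeps 1000 − 241.9 = 758.1.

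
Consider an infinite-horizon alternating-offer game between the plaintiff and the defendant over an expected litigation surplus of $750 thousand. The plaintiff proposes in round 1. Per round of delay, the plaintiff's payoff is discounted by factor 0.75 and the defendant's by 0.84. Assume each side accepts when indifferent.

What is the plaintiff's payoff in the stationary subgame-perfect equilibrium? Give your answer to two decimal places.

324.32

Let x be the plaintiff's share when the plaintiff proposes and y be the defendant's share when the defendant proposes.
The defendant accepts iff offered ≥ 0.84·y, so x = 750 − 0.84y. Symmetrically y = 750 − 0.75x.
Substituting: x = 750 − 0.84(750 − 0.75x), giving x(1 − 0.75·0.84) = 750(1 − 0.84).
So x = 750 × 0.16 / 0.37 ≈ 324.3243, and the defendant receives 750 − x ≈ 425.6757.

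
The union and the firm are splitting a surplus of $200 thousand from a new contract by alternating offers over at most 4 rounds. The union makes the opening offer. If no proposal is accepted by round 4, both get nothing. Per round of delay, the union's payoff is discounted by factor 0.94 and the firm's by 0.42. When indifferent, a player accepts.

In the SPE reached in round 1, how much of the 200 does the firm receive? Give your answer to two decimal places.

38.20

Round 4 (the firm proposes): rejection yields 0 for the union; the firm offers 0 and keeps 200.
Round 3 (the union proposes): the firm can get 200 next round, worth 0.42 × 200 = 84 now; the union offers that and keeps 116.
Round 2 (the firm proposes): the union can get 116 next round, worth 0.94 × 116 = 109.04 now. The firm offers 109.04 and keeps 200 − 109.04 = 90.96.
Round 1 (the union proposes): the firm can get 90.96 next round, worth 0.42 × 90.96 = 38.2032 now, so the union offers 38.2032, keeping 161.7968.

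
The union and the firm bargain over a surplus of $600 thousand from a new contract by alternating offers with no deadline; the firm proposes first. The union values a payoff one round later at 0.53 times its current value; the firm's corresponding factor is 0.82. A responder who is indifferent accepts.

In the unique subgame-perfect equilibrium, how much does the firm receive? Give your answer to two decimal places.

When the firm proposes, the union accepts any offer worth at least 0.53 times what the union would get by proposing next round; and vice versa.
This gives x = 600 − 0.53y and y = 600 − 0.82x, where x and y are each side's share when it proposes.
Hence (1 − 0.53·0.82)x = 600(1 − 0.53), i.e. 0.5654·x = 282.
x ≈ 498.7619; the union's share is 600 − x ≈ 101.2381.

498.76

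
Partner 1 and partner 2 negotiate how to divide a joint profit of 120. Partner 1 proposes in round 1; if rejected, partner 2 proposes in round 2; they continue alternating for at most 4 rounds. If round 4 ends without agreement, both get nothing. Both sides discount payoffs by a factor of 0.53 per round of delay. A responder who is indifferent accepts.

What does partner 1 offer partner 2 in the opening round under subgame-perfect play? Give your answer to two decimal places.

Work backward from the last round.
Round 4 (partner 2 proposes): rejection yields 0 for partner 1; partner 2 offers 0 and keeps 120.
Round 3 (partner 1 proposes): partner 2 can get 120 next round, worth 0.53 × 120 = 63.6 now; partner 1 offers that and keeps 56.4.
Round 2 (partner 2 proposes): partner 1 can get 56.4 next round, worth 0.53 × 56.4 = 29.892 now. Partner 2 offers 29.892 and keeps 120 − 29.892 = 90.108.
Round 1 (partner 1 proposes): partner 2 can get 90.108 next round, worth 0.53 × 90.108 = 47.75724 now, so partner 1 offers 47.75724, keeping 72.24276.

47.76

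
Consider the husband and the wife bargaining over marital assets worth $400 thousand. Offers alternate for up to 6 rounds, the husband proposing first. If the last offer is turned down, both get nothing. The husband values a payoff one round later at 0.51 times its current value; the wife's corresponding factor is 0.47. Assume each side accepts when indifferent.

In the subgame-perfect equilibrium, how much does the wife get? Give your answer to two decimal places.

125.00

Solve by backward induction from round 6.
Round 6 (the wife proposes): the husband will accept anything ≥ 0, so the wife offers 0 and keeps 400.
Round 5 (the husband proposes): the wife can get 400 next round, worth 0.47 × 400 = 188 now. The husband offers 188 and keeps 400 − 188 = 212.
Round 4 (the wife proposes): the husband can get 212 next round, worth 0.51 × 212 = 108.12 now. The wife offers 108.12 and keeps 400 − 108.12 = 291.88.
Round 3 (the husband proposes): the wife can get 291.88 next round, worth 0.47 × 291.88 = 137.1836 now, so the husband offers 137.1836, keeping 262.8164.
Round 2 (the wife proposes): the husband can get 262.8164 next round, worth 0.51 × 262.8164 = 134.036364 now; the wife offers that and keeps 265.963636.
Round 1 (the husband proposes): the wife can get 265.963636 next round, worth 0.47 × 265.963636 = 125.00290892 now, so the husband offers 125.00290892, keeping 274.99709108.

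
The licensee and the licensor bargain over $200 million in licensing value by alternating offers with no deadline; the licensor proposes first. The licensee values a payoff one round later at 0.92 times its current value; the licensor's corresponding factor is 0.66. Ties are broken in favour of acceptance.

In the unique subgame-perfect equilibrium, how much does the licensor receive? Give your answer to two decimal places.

40.73

In a stationary SPE each proposer offers the other exactly their discounted continuation value.
If the licensor keeps x when proposing and the licensee keeps y when proposing, then x = 200 − 0.92y and y = 200 − 0.66x.
Solving: x = 200(1 − 0.92) / (1 − 0.66·0.92) = 16 / 0.3928 ≈ 40.7332.
The licensee gets 200 − 40.7332 ≈ 159.2668.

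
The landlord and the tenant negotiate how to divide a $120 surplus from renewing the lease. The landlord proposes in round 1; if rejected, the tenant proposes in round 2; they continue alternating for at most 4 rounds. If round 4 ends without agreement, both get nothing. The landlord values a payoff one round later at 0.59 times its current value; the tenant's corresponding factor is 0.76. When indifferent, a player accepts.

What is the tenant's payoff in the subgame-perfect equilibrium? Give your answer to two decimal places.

Round 4 (the tenant proposes): the landlord will accept anything ≥ 0, so the tenant offers 0 and keeps 120.
Round 3 (the landlord proposes): the tenant can get 120 next round, worth 0.76 × 120 = 91.2 now; the landlord offers that and keeps 28.8.
Round 2 (the tenant proposes): the landlord can get 28.8 next round, worth 0.59 × 28.8 = 16.992 now, so the tenant offers 16.992, keeping 103.008.
Round 1 (the landlord proposes): the tenant can get 103.008 next round, worth 0.76 × 103.008 = 78.28608 now; the landlord offers that and keeps 41.71392.

78.29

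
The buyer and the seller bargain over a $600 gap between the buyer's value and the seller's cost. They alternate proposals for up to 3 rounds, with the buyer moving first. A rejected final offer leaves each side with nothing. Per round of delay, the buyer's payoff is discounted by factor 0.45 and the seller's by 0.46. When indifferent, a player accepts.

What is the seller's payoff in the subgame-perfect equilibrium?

151.8

Round 3 (the buyer proposes): rejection yields 0 for the seller; the buyer offers 0 and keeps 600.
Round 2 (the seller proposes): the buyer can get 600 next round, worth 0.45 × 600 = 270 now, so the seller offers 270, keeping 330.
Round 1 (the buyer proposes): the seller can get 330 next round, worth 0.46 × 330 = 151.8 now, so the buyer offers 151.8, keeping 448.2.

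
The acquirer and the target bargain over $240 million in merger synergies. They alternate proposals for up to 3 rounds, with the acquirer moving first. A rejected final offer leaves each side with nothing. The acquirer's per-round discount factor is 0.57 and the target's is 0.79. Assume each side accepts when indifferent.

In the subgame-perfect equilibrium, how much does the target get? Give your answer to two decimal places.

Round 3 (the acquirer proposes): rejection yields 0 for the target; the acquirer offers 0 and keeps 240.
Round 2 (the target proposes): the acquirer can get 240 next round, worth 0.57 × 240 = 136.8 now, so the target offers 136.8, keeping 103.2.
Round 1 (the acquirer proposes): the target can get 103.2 next round, worth 0.79 × 103.2 = 81.528 now, so the acquirer offers 81.528, keeping 158.472.

81.53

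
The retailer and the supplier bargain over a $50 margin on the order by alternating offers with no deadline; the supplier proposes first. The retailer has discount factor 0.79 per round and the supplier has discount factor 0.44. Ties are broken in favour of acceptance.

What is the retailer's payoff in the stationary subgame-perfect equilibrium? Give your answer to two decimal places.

33.91

Let x be the supplier's share when the supplier proposes and y be the retailer's share when the retailer proposes.
The retailer accepts iff offered ≥ 0.79·y, so x = 50 − 0.79y. Symmetrically y = 50 − 0.44x.
Substituting: x = 50 − 0.79(50 − 0.44x), giving x(1 − 0.44·0.79) = 50(1 − 0.79).
So x = 50 × 0.21 / 0.6524 ≈ 16.0944, and the retailer receives 50 − x ≈ 33.9056.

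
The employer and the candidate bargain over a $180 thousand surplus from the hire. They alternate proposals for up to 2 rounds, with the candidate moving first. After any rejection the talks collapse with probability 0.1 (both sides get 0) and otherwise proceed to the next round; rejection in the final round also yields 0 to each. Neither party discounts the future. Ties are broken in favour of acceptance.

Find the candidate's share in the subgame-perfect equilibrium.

18

Round 2 (the employer proposes): rejection yields 0 for the candidate; the employer offers 0 and keeps 180.
Round 1 (the candidate proposes): rejecting gives the employer an expected 0.9 × 180 = 162; the candidate offers that and keeps 18.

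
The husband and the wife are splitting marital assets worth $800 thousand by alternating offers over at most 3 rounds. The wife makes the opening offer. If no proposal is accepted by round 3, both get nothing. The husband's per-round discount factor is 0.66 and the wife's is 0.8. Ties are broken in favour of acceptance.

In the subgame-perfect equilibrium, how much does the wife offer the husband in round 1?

105.6

Solve by backward induction from round 3.
Round 3 (the wife proposes): the husband will accept anything ≥ 0, so the wife offers 0 and keeps 800.
Round 2 (the husband proposes): the wife can get 800 next round, worth 0.8 × 800 = 640 now, so the husband offers 640, keeping 160.
Round 1 (the wife proposes): the husband can get 160 next round, worth 0.66 × 160 = 105.6 now. The wife offers 105.6 and keeps 800 − 105.6 = 694.4.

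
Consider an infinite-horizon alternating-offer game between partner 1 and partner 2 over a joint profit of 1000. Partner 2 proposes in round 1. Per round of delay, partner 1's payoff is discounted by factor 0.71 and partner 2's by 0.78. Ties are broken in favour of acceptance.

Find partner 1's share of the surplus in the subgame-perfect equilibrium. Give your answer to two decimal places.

350.07

In a stationary SPE each proposer offers the other exactly their discounted continuation value.
If partner 2 keeps x when proposing and partner 1 keeps y when proposing, then x = 1000 − 0.71y and y = 1000 − 0.78x.
Solving: x = 1000(1 − 0.71) / (1 − 0.78·0.71) = 290 / 0.4462 ≈ 649.9328.
Partner 1 gets 1000 − 649.9328 ≈ 350.0672.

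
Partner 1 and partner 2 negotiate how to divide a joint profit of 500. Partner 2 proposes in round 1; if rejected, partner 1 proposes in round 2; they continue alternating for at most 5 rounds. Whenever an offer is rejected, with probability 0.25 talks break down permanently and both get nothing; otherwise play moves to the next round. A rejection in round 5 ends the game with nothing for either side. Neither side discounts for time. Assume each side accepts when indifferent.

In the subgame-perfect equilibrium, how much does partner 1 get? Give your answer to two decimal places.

By backward induction:
Round 5 (partner 2 proposes): rejection yields 0 for partner 1; partner 2 offers 0 and keeps 500.
Round 4 (partner 1 proposes): rejecting gives partner 2 an expected 0.75 × 500 = 375, so partner 1 offers 375, keeping 125.
Round 3 (partner 2 proposes): rejecting gives partner 1 an expected 0.75 × 125 = 93.75; partner 2 offers that and keeps 406.25.
Round 2 (partner 1 proposes): rejecting gives partner 2 an expected 0.75 × 406.25 = 304.6875, so partner 1 offers 304.6875, keeping 195.3125.
Round 1 (partner 2 proposes): rejecting gives partner 1 an expected 0.75 × 195.3125 = 146.484375, so partner 2 offers 146.484375, keeping 353.515625.

146.48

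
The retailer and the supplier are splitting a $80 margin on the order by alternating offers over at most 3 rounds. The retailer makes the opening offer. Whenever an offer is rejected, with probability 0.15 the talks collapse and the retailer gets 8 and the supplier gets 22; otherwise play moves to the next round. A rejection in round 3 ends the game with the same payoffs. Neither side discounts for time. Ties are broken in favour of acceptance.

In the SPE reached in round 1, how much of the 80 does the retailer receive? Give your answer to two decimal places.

51.63

Round 3 (the retailer proposes): the supplier gets 22 if talks fail, so the retailer offers 22 and keeps 58.
Round 2 (the supplier proposes): rejecting gives the retailer an expected 0.85 × 58 + 0.15 × 8 = 50.5; the supplier offers that and keeps 29.5.
Round 1 (the retailer proposes): rejecting gives the supplier an expected 0.85 × 29.5 + 0.15 × 22 = 28.375. The retailer offers 28.375 and keeps 80 − 28.375 = 51.625.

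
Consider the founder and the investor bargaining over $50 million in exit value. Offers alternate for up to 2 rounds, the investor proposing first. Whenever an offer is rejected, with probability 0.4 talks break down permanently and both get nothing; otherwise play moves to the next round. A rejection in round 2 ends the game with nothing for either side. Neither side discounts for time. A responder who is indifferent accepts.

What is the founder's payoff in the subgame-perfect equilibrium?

30

By backward induction:
Round 2 (the founder proposes): the investor will accept anything ≥ 0, so the founder offers 0 and keeps 50.
Round 1 (the investor proposes): rejecting gives the founder an expected 0.6 × 50 = 30. The investor offers 30 and keeps 50 − 30 = 20.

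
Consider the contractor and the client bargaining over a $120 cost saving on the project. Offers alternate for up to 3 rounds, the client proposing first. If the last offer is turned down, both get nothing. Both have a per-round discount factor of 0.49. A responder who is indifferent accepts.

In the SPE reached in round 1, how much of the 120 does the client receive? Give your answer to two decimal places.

Round 3 (the client proposes): the contractor will accept anything ≥ 0, so the client offers 0 and keeps 120.
Round 2 (the contractor proposes): the client can get 120 next round, worth 0.49 × 120 = 58.8 now; the contractor offers that and keeps 61.2.
Round 1 (the client proposes): the contractor can get 61.2 next round, worth 0.49 × 61.2 = 29.988 now; the client offers that and keeps 90.012.

90.01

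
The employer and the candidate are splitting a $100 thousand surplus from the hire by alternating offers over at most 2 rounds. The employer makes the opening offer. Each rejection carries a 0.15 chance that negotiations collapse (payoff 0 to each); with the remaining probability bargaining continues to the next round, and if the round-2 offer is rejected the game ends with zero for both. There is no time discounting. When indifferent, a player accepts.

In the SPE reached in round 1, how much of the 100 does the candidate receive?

85

Round 2 (the candidate proposes): the employer will accept anything ≥ 0, so the candidate offers 0 and keeps 100.
Round 1 (the employer proposes): rejecting gives the candidate an expected 0.85 × 100 = 85, so the employer offers 85, keeping 15.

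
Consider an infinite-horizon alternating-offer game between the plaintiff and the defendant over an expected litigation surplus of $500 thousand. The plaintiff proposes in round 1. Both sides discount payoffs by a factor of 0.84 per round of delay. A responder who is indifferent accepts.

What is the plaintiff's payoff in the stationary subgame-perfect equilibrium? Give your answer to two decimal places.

271.74

When the plaintiff proposes, the defendant accepts any offer worth at least 0.84 times what the defendant would get by proposing next round; and vice versa.
This gives x = 500 − 0.84y and y = 500 − 0.84x, where x and y are each side's share when it proposes.
Hence (1 − 0.84·0.84)x = 500(1 − 0.84), i.e. 0.2944·x = 80.
x ≈ 271.7391; the defendant's share is 500 − x ≈ 228.2609.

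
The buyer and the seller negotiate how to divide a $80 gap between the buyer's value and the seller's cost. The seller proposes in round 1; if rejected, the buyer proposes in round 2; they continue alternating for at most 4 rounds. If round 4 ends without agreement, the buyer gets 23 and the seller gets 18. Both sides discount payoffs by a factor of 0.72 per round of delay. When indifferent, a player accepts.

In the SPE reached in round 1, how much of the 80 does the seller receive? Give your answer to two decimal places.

40.73

Solve by backward induction from round 4.
Round 4 (the buyer proposes): the seller gets 18 if talks fail, so the buyer offers 18 and keeps 62.
Round 3 (the seller proposes): the buyer can get 62 next round, worth 0.72 × 62 = 44.64 now, so the seller offers 44.64, keeping 35.36.
Round 2 (the buyer proposes): the seller can get 35.36 next round, worth 0.72 × 35.36 = 25.4592 now. The buyer offers 25.4592 and keeps 80 − 25.4592 = 54.5408.
Round 1 (the seller proposes): the buyer can get 54.5408 next round, worth 0.72 × 54.5408 = 39.269376 now. The seller offers 39.269376 and keeps 80 − 39.269376 = 40.730624.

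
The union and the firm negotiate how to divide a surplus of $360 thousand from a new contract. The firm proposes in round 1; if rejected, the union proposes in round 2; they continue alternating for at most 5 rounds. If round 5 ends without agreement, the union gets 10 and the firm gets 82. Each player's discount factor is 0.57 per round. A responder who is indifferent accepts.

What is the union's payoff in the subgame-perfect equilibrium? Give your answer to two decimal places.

Round 5 (the firm proposes): the union gets 10 if talks fail, so the firm offers 10 and keeps 350.
Round 4 (the union proposes): the firm can get 350 next round, worth 0.57 × 350 = 199.5 now, so the union offers 199.5, keeping 160.5.
Round 3 (the firm proposes): the union can get 160.5 next round, worth 0.57 × 160.5 = 91.485 now. The firm offers 91.485 and keeps 360 − 91.485 = 268.515.
Round 2 (the union proposes): the firm can get 268.515 next round, worth 0.57 × 268.515 = 153.05355 now, so the union offers 153.05355, keeping 206.94645.
Round 1 (the firm proposes): the union can get 206.94645 next round, worth 0.57 × 206.94645 = 117.9594765 now, so the firm offers 117.9594765, keeping 242.0405235.

117.96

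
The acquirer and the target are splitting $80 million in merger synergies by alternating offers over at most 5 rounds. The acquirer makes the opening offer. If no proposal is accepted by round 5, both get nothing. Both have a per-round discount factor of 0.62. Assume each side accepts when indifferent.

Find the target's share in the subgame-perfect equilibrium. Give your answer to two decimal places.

Round 5 (the acquirer proposes): the target will accept anything ≥ 0, so the acquirer offers 0 and keeps 80.
Round 4 (the target proposes): the acquirer can get 80 next round, worth 0.62 × 80 = 49.6 now. The target offers 49.6 and keeps 80 − 49.6 = 30.4.
Round 3 (the acquirer proposes): the target can get 30.4 next round, worth 0.62 × 30.4 = 18.848 now, so the acquirer offers 18.848, keeping 61.152.
Round 2 (the target proposes): the acquirer can get 61.152 next round, worth 0.62 × 61.152 = 37.91424 now; the target offers that and keeps 42.08576.
Round 1 (the acquirer proposes): the target can get 42.08576 next round, worth 0.62 × 42.08576 = 26.0931712 now, so the acquirer offers 26.0931712, keeping 53.9068288.

26.09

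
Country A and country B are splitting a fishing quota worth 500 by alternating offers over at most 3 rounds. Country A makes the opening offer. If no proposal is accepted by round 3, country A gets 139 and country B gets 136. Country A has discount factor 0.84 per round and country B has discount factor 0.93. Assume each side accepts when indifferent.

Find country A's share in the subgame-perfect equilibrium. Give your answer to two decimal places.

Round 3 (country A proposes): country B gets 136 if talks fail, so country A offers 136 and keeps 364.
Round 2 (country B proposes): country A can get 364 next round, worth 0.84 × 364 = 305.76 now, so country B offers 305.76, keeping 194.24.
Round 1 (country A proposes): country B can get 194.24 next round, worth 0.93 × 194.24 = 180.6432 now, so country A offers 180.6432, keeping 319.3568.

319.36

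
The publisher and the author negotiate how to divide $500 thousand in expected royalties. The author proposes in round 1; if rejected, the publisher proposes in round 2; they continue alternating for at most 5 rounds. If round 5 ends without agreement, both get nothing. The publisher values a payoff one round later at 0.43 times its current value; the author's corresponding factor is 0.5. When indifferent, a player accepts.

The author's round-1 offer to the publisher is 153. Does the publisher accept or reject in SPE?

Accept

Round 5 (the author proposes): rejection yields 0 for the publisher; the author offers 0 and keeps 500.
Round 4 (the publisher proposes): the author can get 500 next round, worth 0.5 × 500 = 250 now, so the publisher offers 250, keeping 250.
Round 3 (the author proposes): the publisher can get 250 next round, worth 0.43 × 250 = 107.5 now; the author offers that and keeps 392.5.
Round 2 (the publisher proposes): the author can get 392.5 next round, worth 0.5 × 392.5 = 196.25 now; the publisher offers that and keeps 303.75.
So by rejecting in round 1, the publisher gets 303.75 next round, worth 0.43 × 303.75 = 130.6125 now.
Offer 153 ≥ 130.6125, so the publisher accepts.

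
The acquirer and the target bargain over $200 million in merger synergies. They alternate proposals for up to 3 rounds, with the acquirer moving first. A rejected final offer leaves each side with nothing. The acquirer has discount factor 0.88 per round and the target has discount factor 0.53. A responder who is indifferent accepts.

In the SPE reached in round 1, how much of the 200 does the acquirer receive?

Round 3 (the acquirer proposes): the target will accept anything ≥ 0, so the acquirer offers 0 and keeps 200.
Round 2 (the target proposes): the acquirer can get 200 next round, worth 0.88 × 200 = 176 now. The target offers 176 and keeps 200 − 176 = 24.
Round 1 (the acquirer proposes): the target can get 24 next round, worth 0.53 × 24 = 12.72 now. The acquirer offers 12.72 and keeps 200 − 12.72 = 187.28.

187.28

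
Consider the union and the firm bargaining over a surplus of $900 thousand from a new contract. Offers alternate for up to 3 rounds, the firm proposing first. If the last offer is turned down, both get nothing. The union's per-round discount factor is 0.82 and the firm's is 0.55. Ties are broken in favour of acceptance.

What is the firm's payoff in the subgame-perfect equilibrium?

By backward induction:
Round 3 (the firm proposes): rejection yields 0 for the union; the firm offers 0 and keeps 900.
Round 2 (the union proposes): the firm can get 900 next round, worth 0.55 × 900 = 495 now, so the union offers 495, keeping 405.
Round 1 (the firm proposes): the union can get 405 next round, worth 0.82 × 405 = 332.1 now. The firm offers 332.1 and keeps 900 − 332.1 = 567.9.

567.9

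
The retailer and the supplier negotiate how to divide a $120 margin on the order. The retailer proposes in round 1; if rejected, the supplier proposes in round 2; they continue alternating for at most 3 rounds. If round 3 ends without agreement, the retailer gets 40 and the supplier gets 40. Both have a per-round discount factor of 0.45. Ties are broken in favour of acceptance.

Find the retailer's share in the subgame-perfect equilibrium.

Round 3 (the retailer proposes): the supplier gets 40 if talks fail, so the retailer offers 40 and keeps 80.
Round 2 (the supplier proposes): the retailer can get 80 next round, worth 0.45 × 80 = 36 now, so the supplier offers 36, keeping 84.
Round 1 (the retailer proposes): the supplier can get 84 next round, worth 0.45 × 84 = 37.8 now. The retailer offers 37.8 and keeps 120 − 37.8 = 82.2.

82.2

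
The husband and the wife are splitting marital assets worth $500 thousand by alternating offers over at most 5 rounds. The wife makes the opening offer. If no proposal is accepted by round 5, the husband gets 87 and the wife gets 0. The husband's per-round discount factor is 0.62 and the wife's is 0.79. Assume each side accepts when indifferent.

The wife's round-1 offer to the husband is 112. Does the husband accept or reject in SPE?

Work out the husband's continuation value if the offer is rejected.
Round 5 (the wife proposes): the husband gets 87 if talks fail, so the wife offers 87 and keeps 413.
Round 4 (the husband proposes): the wife can get 413 next round, worth 0.79 × 413 = 326.27 now, so the husband offers 326.27, keeping 173.73.
Round 3 (the wife proposes): the husband can get 173.73 next round, worth 0.62 × 173.73 = 107.7126 now, so the wife offers 107.7126, keeping 392.2874.
Round 2 (the husband proposes): the wife can get 392.2874 next round, worth 0.79 × 392.2874 = 309.907046 now, so the husband offers 309.907046, keeping 190.092954.
So by rejecting in round 1, the husband gets 190.092954 next round, worth 0.62 × 190.092954 = 117.85763148 now.
Offer 112 < 117.85763148, so the husband rejects.

Reject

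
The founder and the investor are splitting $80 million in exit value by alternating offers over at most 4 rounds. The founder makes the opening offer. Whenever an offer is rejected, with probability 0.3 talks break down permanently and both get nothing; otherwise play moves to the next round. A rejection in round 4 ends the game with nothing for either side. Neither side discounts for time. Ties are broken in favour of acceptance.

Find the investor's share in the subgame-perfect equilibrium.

Round 4 (the investor proposes): rejection yields 0 for the founder; the investor offers 0 and keeps 80.
Round 3 (the founder proposes): rejecting gives the investor an expected 0.7 × 80 = 56; the founder offers that and keeps 24.
Round 2 (the investor proposes): rejecting gives the founder an expected 0.7 × 24 = 16.8. The investor offers 16.8 and keeps 80 − 16.8 = 63.2.
Round 1 (the founder proposes): rejecting gives the investor an expected 0.7 × 63.2 = 44.24; the founder offers that and keeps 35.76.

44.24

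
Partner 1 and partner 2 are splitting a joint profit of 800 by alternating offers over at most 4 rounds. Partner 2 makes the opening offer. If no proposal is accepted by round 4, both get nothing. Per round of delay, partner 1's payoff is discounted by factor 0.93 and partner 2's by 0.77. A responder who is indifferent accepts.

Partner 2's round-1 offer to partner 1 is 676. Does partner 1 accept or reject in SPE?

Round 4 (partner 1 proposes): rejection yields 0 for partner 2; partner 1 offers 0 and keeps 800.
Round 3 (partner 2 proposes): partner 1 can get 800 next round, worth 0.93 × 800 = 744 now. Partner 2 offers 744 and keeps 800 − 744 = 56.
Round 2 (partner 1 proposes): partner 2 can get 56 next round, worth 0.77 × 56 = 43.12 now. Partner 1 offers 43.12 and keeps 800 − 43.12 = 756.88.
So by rejecting in round 1, partner 1 gets 756.88 next round, worth 0.93 × 756.88 = 703.8984 now.
Offer 676 < 703.8984, so partner 1 rejects.

Reject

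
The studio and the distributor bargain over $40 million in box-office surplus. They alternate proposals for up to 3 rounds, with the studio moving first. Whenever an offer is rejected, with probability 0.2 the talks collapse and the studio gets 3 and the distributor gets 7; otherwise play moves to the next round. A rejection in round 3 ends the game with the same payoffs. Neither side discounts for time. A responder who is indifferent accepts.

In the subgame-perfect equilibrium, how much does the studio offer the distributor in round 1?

By backward induction:
Round 3 (the studio proposes): the distributor gets 7 if talks fail, so the studio offers 7 and keeps 33.
Round 2 (the distributor proposes): rejecting gives the studio an expected 0.8 × 33 + 0.2 × 3 = 27. The distributor offers 27 and keeps 40 − 27 = 13.
Round 1 (the studio proposes): rejecting gives the distributor an expected 0.8 × 13 + 0.2 × 7 = 11.8; the studio offers that and keeps 28.2.

11.8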